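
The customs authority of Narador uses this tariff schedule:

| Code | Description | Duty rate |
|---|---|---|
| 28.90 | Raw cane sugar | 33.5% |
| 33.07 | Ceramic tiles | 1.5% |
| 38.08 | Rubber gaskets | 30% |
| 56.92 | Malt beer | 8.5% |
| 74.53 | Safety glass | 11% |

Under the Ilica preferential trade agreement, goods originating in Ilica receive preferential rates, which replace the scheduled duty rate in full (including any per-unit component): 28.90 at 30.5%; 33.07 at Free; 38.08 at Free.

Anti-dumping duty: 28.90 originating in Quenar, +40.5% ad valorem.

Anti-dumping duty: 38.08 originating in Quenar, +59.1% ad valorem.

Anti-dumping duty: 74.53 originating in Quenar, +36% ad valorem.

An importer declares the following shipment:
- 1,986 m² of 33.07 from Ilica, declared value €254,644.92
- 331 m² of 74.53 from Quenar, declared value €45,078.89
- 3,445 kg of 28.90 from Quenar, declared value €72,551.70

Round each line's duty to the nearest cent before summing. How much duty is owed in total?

€74,875.34

Line 1 (33.07, Ilica, 1,986 m², €254,644.92):
Base rate for 33.07 is 1.5%.
Origin Ilica qualifies under the Narador–Ilica agreement and 33.07 is covered: preferential rate Free applies instead.
Duty = €254,644.92 × 0% = €0.00.
Line 2 (74.53, Quenar, 331 m², €45,078.89):
Base rate for 74.53 is 11%.
Additional duty on 74.53 from Quenar: +36%. Applied ad valorem rate: 11% + 36% = 47%.
Duty = €45,078.89 × 47% = €21,187.08.
Line 3 (28.90, Quenar, 3,445 kg, €72,551.70):
Base rate for 28.90 is 33.5%.
28.90 has an FTA preferential rate, but origin Quenar is not Ilica; base rate stands.
Additional duty on 28.90 from Quenar: +40.5%. Applied ad valorem rate: 33.5% + 40.5% = 74%.
Duty = €72,551.70 × 74% = €53,688.26.
Total = €0.00 + €21,187.08 + €53,688.26 = €74,875.34.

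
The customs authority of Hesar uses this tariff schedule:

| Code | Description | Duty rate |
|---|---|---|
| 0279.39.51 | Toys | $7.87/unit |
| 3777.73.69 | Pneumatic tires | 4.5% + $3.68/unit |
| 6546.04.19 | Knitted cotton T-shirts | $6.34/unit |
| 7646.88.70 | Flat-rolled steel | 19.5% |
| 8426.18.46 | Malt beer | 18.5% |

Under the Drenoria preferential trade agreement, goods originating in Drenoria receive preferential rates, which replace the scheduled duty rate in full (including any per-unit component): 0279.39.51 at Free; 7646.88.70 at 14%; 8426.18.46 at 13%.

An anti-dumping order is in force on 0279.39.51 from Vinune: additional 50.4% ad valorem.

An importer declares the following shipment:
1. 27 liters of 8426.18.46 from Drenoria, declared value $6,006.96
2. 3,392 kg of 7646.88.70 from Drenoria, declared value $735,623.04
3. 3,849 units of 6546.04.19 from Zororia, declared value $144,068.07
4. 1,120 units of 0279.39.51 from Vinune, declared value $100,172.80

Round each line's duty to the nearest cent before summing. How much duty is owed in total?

Line 1 (8426.18.46, Drenoria, 27 liters, $6,006.96):
Base rate for 8426.18.46 is 18.5%.
Origin Drenoria qualifies under the Hesar–Drenoria agreement and 8426.18.46 is covered: preferential rate 13% applies instead.
Duty = $6,006.96 × 13% = $780.90.
Line 2 (7646.88.70, Drenoria, 3,392 kg, $735,623.04):
Base rate for 7646.88.70 is 19.5%.
Origin Drenoria qualifies under the Hesar–Drenoria agreement and 7646.88.70 is covered: preferential rate 14% applies instead.
Duty = $735,623.04 × 14% = $102,987.23.
Line 3 (6546.04.19, Zororia, 3,849 units, $144,068.07):
Base rate for 6546.04.19 is $6.34/unit.
Duty = 3,849 × $6.34 = $24,402.66.
Line 4 (0279.39.51, Vinune, 1,120 units, $100,172.80):
Base rate for 0279.39.51 is $7.87/unit.
0279.39.51 has an FTA preferential rate, but origin Vinune is not Drenoria; base rate stands.
Additional duty on 0279.39.51 from Vinune: +50.4% ad valorem. Applied ad valorem rate = 50.4%.
Duty = $100,172.80 × 50.4% + 1,120 × $7.87 = $59,301.49.
Total = $780.90 + $102,987.23 + $24,402.66 + $59,301.49 = $187,472.28.

$187,472.28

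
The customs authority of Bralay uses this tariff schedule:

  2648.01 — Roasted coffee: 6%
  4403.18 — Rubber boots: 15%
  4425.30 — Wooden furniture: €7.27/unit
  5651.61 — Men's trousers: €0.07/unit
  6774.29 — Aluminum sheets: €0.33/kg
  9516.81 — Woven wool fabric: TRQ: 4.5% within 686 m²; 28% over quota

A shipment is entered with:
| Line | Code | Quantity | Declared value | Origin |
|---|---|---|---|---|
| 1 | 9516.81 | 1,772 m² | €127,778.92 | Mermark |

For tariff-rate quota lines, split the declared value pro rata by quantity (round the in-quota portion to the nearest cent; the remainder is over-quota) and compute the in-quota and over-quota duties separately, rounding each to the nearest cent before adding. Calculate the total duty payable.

Line 1 (9516.81, Mermark, 1,772 m², €127,778.92):
Code 9516.81 is under a tariff-rate quota (threshold 686 m²). In-quota: 686 m² at 4.5%; over-quota: 1,086 m² at 28%.
Pro-rata value split: in-quota = €127,778.92 × 686/1,772 = €49,467.46; over-quota = €127,778.92 − €49,467.46 = €78,311.46.
In-quota duty = €49,467.46 × 4.5% = €2,226.04. Over-quota duty = €78,311.46 × 28% = €21,927.21.
Line duty = €2,226.04 + €21,927.21 = €24,153.25.

€24,153.25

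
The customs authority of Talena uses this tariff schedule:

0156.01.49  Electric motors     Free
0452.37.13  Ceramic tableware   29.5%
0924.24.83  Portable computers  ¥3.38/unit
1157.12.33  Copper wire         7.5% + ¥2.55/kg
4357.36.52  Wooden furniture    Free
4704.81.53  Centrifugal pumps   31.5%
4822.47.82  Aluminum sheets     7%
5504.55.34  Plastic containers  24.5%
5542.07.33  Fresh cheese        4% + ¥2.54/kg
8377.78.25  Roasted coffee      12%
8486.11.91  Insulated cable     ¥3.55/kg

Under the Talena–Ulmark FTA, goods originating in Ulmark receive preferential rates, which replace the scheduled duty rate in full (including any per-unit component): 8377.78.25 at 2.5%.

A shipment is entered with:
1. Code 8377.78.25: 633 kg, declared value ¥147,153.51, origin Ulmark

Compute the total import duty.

¥3,678.84

Line 1 (8377.78.25, Ulmark, 633 kg, ¥147,153.51):
Base rate for 8377.78.25 is 12%.
Origin Ulmark qualifies under the Talena–Ulmark agreement and 8377.78.25 is covered: preferential rate 2.5% applies instead.
Duty = ¥147,153.51 × 2.5% = ¥3,678.84.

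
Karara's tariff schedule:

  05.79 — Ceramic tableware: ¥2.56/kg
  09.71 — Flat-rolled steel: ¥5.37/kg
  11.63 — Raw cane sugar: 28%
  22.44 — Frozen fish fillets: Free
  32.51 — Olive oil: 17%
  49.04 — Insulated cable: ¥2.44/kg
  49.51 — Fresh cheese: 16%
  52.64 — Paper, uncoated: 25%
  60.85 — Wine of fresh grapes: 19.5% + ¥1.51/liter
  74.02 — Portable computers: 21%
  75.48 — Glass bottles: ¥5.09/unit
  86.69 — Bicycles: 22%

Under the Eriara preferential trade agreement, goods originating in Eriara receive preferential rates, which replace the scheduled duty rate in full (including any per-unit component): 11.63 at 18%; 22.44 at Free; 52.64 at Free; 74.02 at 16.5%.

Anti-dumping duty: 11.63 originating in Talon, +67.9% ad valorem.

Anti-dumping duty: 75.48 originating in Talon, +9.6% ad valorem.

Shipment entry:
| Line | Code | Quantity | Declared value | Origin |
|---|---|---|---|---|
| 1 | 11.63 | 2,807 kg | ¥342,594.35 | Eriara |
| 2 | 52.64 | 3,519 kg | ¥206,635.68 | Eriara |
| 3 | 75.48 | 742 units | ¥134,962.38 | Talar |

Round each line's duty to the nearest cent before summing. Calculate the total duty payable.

Line 1 (11.63, Eriara, 2,807 kg, ¥342,594.35):
Base rate for 11.63 is 28%.
Origin Eriara qualifies under the Karara–Eriara agreement and 11.63 is covered: preferential rate 18% applies instead.
The additional-duty order on 11.63 targets Talon, not Eriara; it does not apply.
Duty = ¥342,594.35 × 18% = ¥61,666.98.
Line 2 (52.64, Eriara, 3,519 kg, ¥206,635.68):
Base rate for 52.64 is 25%.
Origin Eriara qualifies under the Karara–Eriara agreement and 52.64 is covered: preferential rate Free applies instead.
Duty = ¥206,635.68 × 0% = ¥0.00.
Line 3 (75.48, Talar, 742 units, ¥134,962.38):
Base rate for 75.48 is ¥5.09/unit.
The additional-duty order on 75.48 targets Talon, not Talar; it does not apply.
Duty = 742 × ¥5.09 = ¥3,776.78.
Total = ¥61,666.98 + ¥0.00 + ¥3,776.78 = ¥65,443.76.

¥65,443.76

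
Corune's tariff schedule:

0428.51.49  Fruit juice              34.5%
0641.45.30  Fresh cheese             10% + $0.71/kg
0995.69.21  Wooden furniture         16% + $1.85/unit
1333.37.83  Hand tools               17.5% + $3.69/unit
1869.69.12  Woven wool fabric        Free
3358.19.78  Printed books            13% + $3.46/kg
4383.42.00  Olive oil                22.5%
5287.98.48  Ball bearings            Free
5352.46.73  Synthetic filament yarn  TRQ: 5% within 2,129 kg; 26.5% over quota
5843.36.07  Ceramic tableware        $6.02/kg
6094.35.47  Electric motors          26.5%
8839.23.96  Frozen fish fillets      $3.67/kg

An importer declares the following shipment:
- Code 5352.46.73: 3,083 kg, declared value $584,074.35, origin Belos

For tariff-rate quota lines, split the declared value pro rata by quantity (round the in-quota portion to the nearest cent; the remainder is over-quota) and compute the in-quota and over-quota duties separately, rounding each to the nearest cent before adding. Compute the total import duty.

Line 1 (5352.46.73, Belos, 3,083 kg, $584,074.35):
Code 5352.46.73 is under a tariff-rate quota (threshold 2,129 kg). In-quota: 2,129 kg at 5%; over-quota: 954 kg at 26.5%.
Pro-rata value split: in-quota = $584,074.35 × 2,129/3,083 = $403,339.05; over-quota = $584,074.35 − $403,339.05 = $180,735.30.
In-quota duty = $403,339.05 × 5% = $20,166.95. Over-quota duty = $180,735.30 × 26.5% = $47,894.85.
Line duty = $20,166.95 + $47,894.85 = $68,061.80.

$68,061.80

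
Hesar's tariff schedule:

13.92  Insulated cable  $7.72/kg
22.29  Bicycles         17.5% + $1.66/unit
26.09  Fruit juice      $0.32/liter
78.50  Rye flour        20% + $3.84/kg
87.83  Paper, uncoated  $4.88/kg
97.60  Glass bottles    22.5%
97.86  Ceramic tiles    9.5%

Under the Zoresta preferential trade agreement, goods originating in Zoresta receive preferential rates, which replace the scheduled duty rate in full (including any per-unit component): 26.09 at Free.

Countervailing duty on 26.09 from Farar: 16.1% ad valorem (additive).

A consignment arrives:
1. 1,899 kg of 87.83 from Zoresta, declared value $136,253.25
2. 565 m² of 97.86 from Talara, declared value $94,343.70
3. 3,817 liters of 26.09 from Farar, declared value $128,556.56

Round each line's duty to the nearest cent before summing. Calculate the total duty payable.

$40,148.82

Line 1 (87.83, Zoresta, 1,899 kg, $136,253.25):
Base rate for 87.83 is $4.88/kg.
Origin Zoresta is the FTA partner but 87.83 is not on the preference list; base rate stands.
Duty = 1,899 × $4.88 = $9,267.12.
Line 2 (97.86, Talara, 565 m², $94,343.70):
Base rate for 97.86 is 9.5%.
Duty = $94,343.70 × 9.5% = $8,962.65.
Line 3 (26.09, Farar, 3,817 liters, $128,556.56):
Base rate for 26.09 is $0.32/liter.
26.09 has an FTA preferential rate, but origin Farar is not Zoresta; base rate stands.
Additional duty on 26.09 from Farar: +16.1% ad valorem. Applied ad valorem rate = 16.1%.
Duty = $128,556.56 × 16.1% + 3,817 × $0.32 = $21,919.05.
Total = $9,267.12 + $8,962.65 + $21,919.05 = $40,148.82.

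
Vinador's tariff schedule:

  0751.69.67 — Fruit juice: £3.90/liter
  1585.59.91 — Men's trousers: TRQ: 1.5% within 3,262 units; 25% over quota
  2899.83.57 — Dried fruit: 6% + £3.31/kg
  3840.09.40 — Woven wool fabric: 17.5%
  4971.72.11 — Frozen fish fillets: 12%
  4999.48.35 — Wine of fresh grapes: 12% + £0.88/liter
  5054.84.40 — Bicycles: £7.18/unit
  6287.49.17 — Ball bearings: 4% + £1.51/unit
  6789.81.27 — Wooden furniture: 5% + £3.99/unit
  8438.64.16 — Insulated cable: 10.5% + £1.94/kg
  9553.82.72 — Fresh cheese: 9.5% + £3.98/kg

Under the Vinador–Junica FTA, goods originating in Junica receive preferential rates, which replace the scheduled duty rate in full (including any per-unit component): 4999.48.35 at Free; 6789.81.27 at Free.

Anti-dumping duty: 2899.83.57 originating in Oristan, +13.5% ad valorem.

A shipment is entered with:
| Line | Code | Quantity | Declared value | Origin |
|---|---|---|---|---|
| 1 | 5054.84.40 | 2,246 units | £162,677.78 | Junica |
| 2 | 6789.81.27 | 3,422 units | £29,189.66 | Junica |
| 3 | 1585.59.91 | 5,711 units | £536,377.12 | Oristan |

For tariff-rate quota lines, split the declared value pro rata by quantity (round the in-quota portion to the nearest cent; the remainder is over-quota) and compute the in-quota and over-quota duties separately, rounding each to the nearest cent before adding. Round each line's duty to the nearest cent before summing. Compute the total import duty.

Line 1 (5054.84.40, Junica, 2,246 units, £162,677.78):
Base rate for 5054.84.40 is £7.18/unit.
Origin Junica is the FTA partner but 5054.84.40 is not on the preference list; base rate stands.
Duty = 2,246 × £7.18 = £16,126.28.
Line 2 (6789.81.27, Junica, 3,422 units, £29,189.66):
Base rate for 6789.81.27 is 5% + £3.99/unit.
Origin Junica qualifies under the Vinador–Junica agreement and 6789.81.27 is covered: preferential rate Free applies instead.
Duty = £29,189.66 × 0% = £0.00.
Line 3 (1585.59.91, Oristan, 5,711 units, £536,377.12):
Code 1585.59.91 is under a tariff-rate quota (threshold 3,262 units). In-quota: 3,262 units at 1.5%; over-quota: 2,449 units at 25%.
Pro-rata value split: in-quota = £536,377.12 × 3,262/5,711 = £306,367.04; over-quota = £536,377.12 − £306,367.04 = £230,010.08.
In-quota duty = £306,367.04 × 1.5% = £4,595.51. Over-quota duty = £230,010.08 × 25% = £57,502.52.
Line duty = £4,595.51 + £57,502.52 = £62,098.03.
Total = £16,126.28 + £0.00 + £62,098.03 = £78,224.31.

£78,224.31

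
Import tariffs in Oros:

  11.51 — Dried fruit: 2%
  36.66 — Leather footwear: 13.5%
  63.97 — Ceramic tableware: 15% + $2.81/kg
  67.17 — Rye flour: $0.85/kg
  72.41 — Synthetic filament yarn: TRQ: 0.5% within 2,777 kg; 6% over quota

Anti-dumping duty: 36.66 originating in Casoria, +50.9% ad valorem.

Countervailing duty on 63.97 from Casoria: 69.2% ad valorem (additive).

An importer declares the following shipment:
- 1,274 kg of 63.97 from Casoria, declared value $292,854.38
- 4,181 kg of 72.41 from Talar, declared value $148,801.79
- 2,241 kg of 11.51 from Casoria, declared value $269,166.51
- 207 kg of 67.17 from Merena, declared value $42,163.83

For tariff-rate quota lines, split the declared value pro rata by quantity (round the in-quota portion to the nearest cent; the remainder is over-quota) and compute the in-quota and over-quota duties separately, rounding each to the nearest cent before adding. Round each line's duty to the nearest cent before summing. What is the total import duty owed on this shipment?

$259,214.88

Line 1 (63.97, Casoria, 1,274 kg, $292,854.38):
Base rate for 63.97 is 15% + $2.81/kg.
Additional duty on 63.97 from Casoria: +69.2%. Applied ad valorem rate: 15% + 69.2% = 84.2%.
Duty = $292,854.38 × 84.2% + 1,274 × $2.81 = $250,163.33.
Line 2 (72.41, Talar, 4,181 kg, $148,801.79):
Code 72.41 is under a tariff-rate quota (threshold 2,777 kg). In-quota: 2,777 kg at 0.5%; over-quota: 1,404 kg at 6%.
Pro-rata value split: in-quota = $148,801.79 × 2,777/4,181 = $98,833.43; over-quota = $148,801.79 − $98,833.43 = $49,968.36.
In-quota duty = $98,833.43 × 0.5% = $494.17. Over-quota duty = $49,968.36 × 6% = $2,998.10.
Line duty = $494.17 + $2,998.10 = $3,492.27.
Line 3 (11.51, Casoria, 2,241 kg, $269,166.51):
Base rate for 11.51 is 2%.
Duty = $269,166.51 × 2% = $5,383.33.
Line 4 (67.17, Merena, 207 kg, $42,163.83):
Base rate for 67.17 is $0.85/kg.
Duty = 207 × $0.85 = $175.95.
Total = $250,163.33 + $3,492.27 + $5,383.33 + $175.95 = $259,214.88.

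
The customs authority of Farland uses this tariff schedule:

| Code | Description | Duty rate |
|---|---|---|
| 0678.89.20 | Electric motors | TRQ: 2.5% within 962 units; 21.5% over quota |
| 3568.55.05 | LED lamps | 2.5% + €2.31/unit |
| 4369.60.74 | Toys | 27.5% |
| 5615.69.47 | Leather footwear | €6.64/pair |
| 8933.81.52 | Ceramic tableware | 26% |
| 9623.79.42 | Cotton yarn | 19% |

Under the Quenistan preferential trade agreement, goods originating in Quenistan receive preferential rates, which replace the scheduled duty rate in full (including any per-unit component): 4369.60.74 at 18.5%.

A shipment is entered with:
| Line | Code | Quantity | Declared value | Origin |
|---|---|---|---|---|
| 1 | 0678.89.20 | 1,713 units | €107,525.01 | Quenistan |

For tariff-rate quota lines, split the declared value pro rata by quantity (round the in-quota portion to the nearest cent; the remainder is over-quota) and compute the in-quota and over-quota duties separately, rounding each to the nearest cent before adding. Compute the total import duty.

Line 1 (0678.89.20, Quenistan, 1,713 units, €107,525.01):
Code 0678.89.20 is under a tariff-rate quota (threshold 962 units). In-quota: 962 units at 2.5%; over-quota: 751 units at 21.5%.
Pro-rata value split: in-quota = €107,525.01 × 962/1,713 = €60,384.74; over-quota = €107,525.01 − €60,384.74 = €47,140.27.
In-quota duty = €60,384.74 × 2.5% = €1,509.62. Over-quota duty = €47,140.27 × 21.5% = €10,135.16.
Line duty = €1,509.62 + €10,135.16 = €11,644.78.

€11,644.78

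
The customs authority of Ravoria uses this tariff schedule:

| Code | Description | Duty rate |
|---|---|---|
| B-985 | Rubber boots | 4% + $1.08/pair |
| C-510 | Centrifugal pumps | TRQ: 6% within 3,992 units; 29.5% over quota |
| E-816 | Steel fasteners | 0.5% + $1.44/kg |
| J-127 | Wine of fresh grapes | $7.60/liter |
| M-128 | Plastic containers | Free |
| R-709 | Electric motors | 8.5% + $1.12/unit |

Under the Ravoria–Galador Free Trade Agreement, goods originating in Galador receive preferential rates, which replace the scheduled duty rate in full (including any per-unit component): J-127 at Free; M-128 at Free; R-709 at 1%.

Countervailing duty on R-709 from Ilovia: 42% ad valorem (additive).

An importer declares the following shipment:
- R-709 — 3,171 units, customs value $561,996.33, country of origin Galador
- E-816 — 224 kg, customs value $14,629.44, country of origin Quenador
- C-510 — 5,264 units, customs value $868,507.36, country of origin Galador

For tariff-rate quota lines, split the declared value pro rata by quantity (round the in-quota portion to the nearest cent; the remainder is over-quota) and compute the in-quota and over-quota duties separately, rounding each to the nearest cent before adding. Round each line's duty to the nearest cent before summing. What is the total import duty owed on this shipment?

Line 1 (R-709, Galador, 3,171 units, $561,996.33):
Base rate for R-709 is 8.5% + $1.12/unit.
Origin Galador qualifies under the Ravoria–Galador agreement and R-709 is covered: preferential rate 1% applies instead.
The additional-duty order on R-709 targets Ilovia, not Galador; it does not apply.
Duty = $561,996.33 × 1% = $5,619.96.
Line 2 (E-816, Quenador, 224 kg, $14,629.44):
Base rate for E-816 is 0.5% + $1.44/kg.
Duty = $14,629.44 × 0.5% + 224 × $1.44 = $395.71.
Line 3 (C-510, Galador, 5,264 units, $868,507.36):
Code C-510 is under a tariff-rate quota (threshold 3,992 units). In-quota: 3,992 units at 6%; over-quota: 1,272 units at 29.5%.
Pro-rata value split: in-quota = $868,507.36 × 3,992/5,264 = $658,640.08; over-quota = $868,507.36 − $658,640.08 = $209,867.28.
In-quota duty = $658,640.08 × 6% = $39,518.40. Over-quota duty = $209,867.28 × 29.5% = $61,910.85.
Line duty = $39,518.40 + $61,910.85 = $101,429.25.
Total = $5,619.96 + $395.71 + $101,429.25 = $107,444.92.

$107,444.92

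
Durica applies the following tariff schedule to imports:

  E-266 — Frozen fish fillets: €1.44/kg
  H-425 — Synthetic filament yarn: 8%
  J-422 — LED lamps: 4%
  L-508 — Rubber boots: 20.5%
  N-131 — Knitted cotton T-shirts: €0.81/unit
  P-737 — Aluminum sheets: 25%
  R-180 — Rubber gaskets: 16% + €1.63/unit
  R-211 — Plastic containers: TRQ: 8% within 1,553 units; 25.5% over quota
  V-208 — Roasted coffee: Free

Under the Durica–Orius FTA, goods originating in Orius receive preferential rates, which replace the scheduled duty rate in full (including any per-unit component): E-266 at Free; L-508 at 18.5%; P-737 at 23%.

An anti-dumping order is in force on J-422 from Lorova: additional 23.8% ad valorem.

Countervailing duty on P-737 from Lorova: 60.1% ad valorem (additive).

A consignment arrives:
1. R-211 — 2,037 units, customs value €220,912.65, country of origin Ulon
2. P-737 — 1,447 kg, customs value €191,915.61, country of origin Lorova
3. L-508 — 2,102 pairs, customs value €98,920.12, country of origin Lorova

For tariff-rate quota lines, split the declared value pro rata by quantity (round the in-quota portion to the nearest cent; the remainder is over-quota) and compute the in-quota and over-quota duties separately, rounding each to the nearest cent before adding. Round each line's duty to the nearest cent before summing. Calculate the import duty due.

€210,457.53

Line 1 (R-211, Ulon, 2,037 units, €220,912.65):
Code R-211 is under a tariff-rate quota (threshold 1,553 units). In-quota: 1,553 units at 8%; over-quota: 484 units at 25.5%.
Pro-rata value split: in-quota = €220,912.65 × 1,553/2,037 = €168,422.85; over-quota = €220,912.65 − €168,422.85 = €52,489.80.
In-quota duty = €168,422.85 × 8% = €13,473.83. Over-quota duty = €52,489.80 × 25.5% = €13,384.90.
Line duty = €13,473.83 + €13,384.90 = €26,858.73.
Line 2 (P-737, Lorova, 1,447 kg, €191,915.61):
Base rate for P-737 is 25%.
P-737 has an FTA preferential rate, but origin Lorova is not Orius; base rate stands.
Additional duty on P-737 from Lorova: +60.1%. Applied ad valorem rate: 25% + 60.1% = 85.1%.
Duty = €191,915.61 × 85.1% = €163,320.18.
Line 3 (L-508, Lorova, 2,102 pairs, €98,920.12):
Base rate for L-508 is 20.5%.
L-508 has an FTA preferential rate, but origin Lorova is not Orius; base rate stands.
Duty = €98,920.12 × 20.5% = €20,278.62.
Total = €26,858.73 + €163,320.18 + €20,278.62 = €210,457.53.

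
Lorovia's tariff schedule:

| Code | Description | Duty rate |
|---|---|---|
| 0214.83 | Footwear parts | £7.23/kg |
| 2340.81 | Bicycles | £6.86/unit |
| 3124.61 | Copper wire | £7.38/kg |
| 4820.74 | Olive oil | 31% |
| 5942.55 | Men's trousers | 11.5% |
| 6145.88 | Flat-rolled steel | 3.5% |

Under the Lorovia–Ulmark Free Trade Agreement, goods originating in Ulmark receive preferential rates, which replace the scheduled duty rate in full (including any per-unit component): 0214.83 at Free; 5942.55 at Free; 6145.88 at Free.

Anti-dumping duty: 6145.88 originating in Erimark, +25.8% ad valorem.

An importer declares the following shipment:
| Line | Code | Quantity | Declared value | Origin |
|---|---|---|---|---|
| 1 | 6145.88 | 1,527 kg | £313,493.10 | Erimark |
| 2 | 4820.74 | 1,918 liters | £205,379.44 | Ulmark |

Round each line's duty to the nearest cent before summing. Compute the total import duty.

£155,521.11

Line 1 (6145.88, Erimark, 1,527 kg, £313,493.10):
Base rate for 6145.88 is 3.5%.
6145.88 has an FTA preferential rate, but origin Erimark is not Ulmark; base rate stands.
Additional duty on 6145.88 from Erimark: +25.8%. Applied ad valorem rate: 3.5% + 25.8% = 29.3%.
Duty = £313,493.10 × 29.3% = £91,853.48.
Line 2 (4820.74, Ulmark, 1,918 liters, £205,379.44):
Base rate for 4820.74 is 31%.
Origin Ulmark is the FTA partner but 4820.74 is not on the preference list; base rate stands.
Duty = £205,379.44 × 31% = £63,667.63.
Total = £91,853.48 + £63,667.63 = £155,521.11.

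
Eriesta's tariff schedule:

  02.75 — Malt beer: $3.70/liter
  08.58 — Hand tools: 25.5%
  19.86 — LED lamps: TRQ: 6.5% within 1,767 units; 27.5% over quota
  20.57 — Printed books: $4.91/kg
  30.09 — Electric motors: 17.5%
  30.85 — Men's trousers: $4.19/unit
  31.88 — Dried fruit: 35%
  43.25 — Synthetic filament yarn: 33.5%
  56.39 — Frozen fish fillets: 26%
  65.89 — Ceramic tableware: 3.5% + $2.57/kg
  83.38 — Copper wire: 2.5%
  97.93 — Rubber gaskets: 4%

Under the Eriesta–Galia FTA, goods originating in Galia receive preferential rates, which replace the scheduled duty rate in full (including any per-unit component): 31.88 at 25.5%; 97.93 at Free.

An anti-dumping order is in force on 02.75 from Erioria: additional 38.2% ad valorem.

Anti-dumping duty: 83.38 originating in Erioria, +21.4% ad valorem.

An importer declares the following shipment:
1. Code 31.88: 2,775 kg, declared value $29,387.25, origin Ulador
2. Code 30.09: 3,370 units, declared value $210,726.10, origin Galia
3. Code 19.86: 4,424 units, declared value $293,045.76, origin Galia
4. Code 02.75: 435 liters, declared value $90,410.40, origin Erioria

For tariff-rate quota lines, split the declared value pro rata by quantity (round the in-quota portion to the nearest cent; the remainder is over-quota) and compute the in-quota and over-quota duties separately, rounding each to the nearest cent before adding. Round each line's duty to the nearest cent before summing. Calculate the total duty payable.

Line 1 (31.88, Ulador, 2,775 kg, $29,387.25):
Base rate for 31.88 is 35%.
31.88 has an FTA preferential rate, but origin Ulador is not Galia; base rate stands.
Duty = $29,387.25 × 35% = $10,285.54.
Line 2 (30.09, Galia, 3,370 units, $210,726.10):
Base rate for 30.09 is 17.5%.
Origin Galia is the FTA partner but 30.09 is not on the preference list; base rate stands.
Duty = $210,726.10 × 17.5% = $36,877.07.
Line 3 (19.86, Galia, 4,424 units, $293,045.76):
Code 19.86 is under a tariff-rate quota (threshold 1,767 units). In-quota: 1,767 units at 6.5%; over-quota: 2,657 units at 27.5%.
Pro-rata value split: in-quota = $293,045.76 × 1,767/4,424 = $117,046.08; over-quota = $293,045.76 − $117,046.08 = $175,999.68.
In-quota duty = $117,046.08 × 6.5% = $7,608.00. Over-quota duty = $175,999.68 × 27.5% = $48,399.91.
Line duty = $7,608.00 + $48,399.91 = $56,007.91.
Line 4 (02.75, Erioria, 435 liters, $90,410.40):
Base rate for 02.75 is $3.70/liter.
Additional duty on 02.75 from Erioria: +38.2% ad valorem. Applied ad valorem rate = 38.2%.
Duty = $90,410.40 × 38.2% + 435 × $3.70 = $36,146.27.
Total = $10,285.54 + $36,877.07 + $56,007.91 + $36,146.27 = $139,316.79.

$139,316.79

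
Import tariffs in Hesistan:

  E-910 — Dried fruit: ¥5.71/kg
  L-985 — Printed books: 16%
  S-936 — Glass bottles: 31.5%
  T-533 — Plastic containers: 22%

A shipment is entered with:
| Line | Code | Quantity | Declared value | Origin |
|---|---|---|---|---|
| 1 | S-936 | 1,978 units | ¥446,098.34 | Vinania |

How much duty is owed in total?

¥140,520.98

Line 1 (S-936, Vinania, 1,978 units, ¥446,098.34):
Base rate for S-936 is 31.5%.
Duty = ¥446,098.34 × 31.5% = ¥140,520.98.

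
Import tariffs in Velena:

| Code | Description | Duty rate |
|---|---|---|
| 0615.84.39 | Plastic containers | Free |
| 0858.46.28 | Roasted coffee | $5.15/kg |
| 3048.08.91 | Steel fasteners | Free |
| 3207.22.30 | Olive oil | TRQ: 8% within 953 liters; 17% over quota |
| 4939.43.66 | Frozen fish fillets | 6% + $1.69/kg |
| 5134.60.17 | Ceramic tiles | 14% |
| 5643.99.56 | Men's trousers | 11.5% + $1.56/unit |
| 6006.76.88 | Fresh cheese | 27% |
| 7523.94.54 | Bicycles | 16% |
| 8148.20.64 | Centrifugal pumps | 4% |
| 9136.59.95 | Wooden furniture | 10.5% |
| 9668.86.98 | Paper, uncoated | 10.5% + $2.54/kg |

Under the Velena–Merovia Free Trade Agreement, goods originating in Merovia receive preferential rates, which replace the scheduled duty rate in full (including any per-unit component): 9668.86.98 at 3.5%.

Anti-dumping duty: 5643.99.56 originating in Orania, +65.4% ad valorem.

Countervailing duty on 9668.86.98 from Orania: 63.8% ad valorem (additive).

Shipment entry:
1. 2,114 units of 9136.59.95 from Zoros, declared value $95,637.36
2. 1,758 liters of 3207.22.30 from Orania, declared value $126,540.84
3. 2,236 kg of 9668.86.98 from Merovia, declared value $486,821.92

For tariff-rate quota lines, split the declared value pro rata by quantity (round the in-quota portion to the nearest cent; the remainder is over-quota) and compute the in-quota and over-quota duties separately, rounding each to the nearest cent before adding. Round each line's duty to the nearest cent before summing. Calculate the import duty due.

$42,418.91

Line 1 (9136.59.95, Zoros, 2,114 units, $95,637.36):
Base rate for 9136.59.95 is 10.5%.
Duty = $95,637.36 × 10.5% = $10,041.92.
Line 2 (3207.22.30, Orania, 1,758 liters, $126,540.84):
Code 3207.22.30 is under a tariff-rate quota (threshold 953 liters). In-quota: 953 liters at 8%; over-quota: 805 liters at 17%.
Pro-rata value split: in-quota = $126,540.84 × 953/1,758 = $68,596.94; over-quota = $126,540.84 − $68,596.94 = $57,943.90.
In-quota duty = $68,596.94 × 8% = $5,487.76. Over-quota duty = $57,943.90 × 17% = $9,850.46.
Line duty = $5,487.76 + $9,850.46 = $15,338.22.
Line 3 (9668.86.98, Merovia, 2,236 kg, $486,821.92):
Base rate for 9668.86.98 is 10.5% + $2.54/kg.
Origin Merovia qualifies under the Velena–Merovia agreement and 9668.86.98 is covered: preferential rate 3.5% applies instead.
The additional-duty order on 9668.86.98 targets Orania, not Merovia; it does not apply.
Duty = $486,821.92 × 3.5% = $17,038.77.
Total = $10,041.92 + $15,338.22 + $17,038.77 = $42,418.91.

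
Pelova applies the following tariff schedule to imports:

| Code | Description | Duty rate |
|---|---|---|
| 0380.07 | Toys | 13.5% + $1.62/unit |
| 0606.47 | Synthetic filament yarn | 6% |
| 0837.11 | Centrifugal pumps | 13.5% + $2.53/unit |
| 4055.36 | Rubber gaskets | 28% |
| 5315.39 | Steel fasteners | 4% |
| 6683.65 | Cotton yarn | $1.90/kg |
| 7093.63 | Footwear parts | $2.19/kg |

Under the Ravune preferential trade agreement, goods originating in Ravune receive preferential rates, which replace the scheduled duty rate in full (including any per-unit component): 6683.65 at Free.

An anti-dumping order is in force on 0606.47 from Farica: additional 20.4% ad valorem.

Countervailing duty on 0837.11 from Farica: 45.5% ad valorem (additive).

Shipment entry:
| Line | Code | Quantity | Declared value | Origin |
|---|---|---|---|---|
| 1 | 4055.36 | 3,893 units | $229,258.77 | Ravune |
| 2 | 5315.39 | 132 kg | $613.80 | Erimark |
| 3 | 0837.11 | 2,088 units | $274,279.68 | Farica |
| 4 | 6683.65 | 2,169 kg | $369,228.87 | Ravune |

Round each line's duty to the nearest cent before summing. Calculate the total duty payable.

Line 1 (4055.36, Ravune, 3,893 units, $229,258.77):
Base rate for 4055.36 is 28%.
Origin Ravune is the FTA partner but 4055.36 is not on the preference list; base rate stands.
Duty = $229,258.77 × 28% = $64,192.46.
Line 2 (5315.39, Erimark, 132 kg, $613.80):
Base rate for 5315.39 is 4%.
Duty = $613.80 × 4% = $24.55.
Line 3 (0837.11, Farica, 2,088 units, $274,279.68):
Base rate for 0837.11 is 13.5% + $2.53/unit.
Additional duty on 0837.11 from Farica: +45.5%. Applied ad valorem rate: 13.5% + 45.5% = 59%.
Duty = $274,279.68 × 59% + 2,088 × $2.53 = $167,107.65.
Line 4 (6683.65, Ravune, 2,169 kg, $369,228.87):
Base rate for 6683.65 is $1.90/kg.
Origin Ravune qualifies under the Pelova–Ravune agreement and 6683.65 is covered: preferential rate Free applies instead.
Duty = $369,228.87 × 0% = $0.00.
Total = $64,192.46 + $24.55 + $167,107.65 + $0.00 = $231,324.66.

$231,324.66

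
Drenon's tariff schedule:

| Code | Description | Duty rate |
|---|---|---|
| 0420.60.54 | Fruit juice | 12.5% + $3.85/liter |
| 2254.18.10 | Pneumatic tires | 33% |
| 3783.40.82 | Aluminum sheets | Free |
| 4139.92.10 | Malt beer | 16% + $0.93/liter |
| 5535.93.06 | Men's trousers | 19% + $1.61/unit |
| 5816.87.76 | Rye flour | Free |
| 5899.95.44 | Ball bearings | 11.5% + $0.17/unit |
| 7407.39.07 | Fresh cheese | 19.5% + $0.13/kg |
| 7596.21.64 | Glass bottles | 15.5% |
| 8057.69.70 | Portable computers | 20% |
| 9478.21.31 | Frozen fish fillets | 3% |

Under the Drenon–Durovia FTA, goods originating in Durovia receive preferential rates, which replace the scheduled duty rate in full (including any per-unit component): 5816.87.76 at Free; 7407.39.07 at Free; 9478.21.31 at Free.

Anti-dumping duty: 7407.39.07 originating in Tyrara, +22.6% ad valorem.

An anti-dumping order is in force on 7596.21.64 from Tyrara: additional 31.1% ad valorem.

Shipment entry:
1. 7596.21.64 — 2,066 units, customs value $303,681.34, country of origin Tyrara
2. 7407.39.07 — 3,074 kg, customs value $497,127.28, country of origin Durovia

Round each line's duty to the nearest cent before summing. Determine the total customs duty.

Line 1 (7596.21.64, Tyrara, 2,066 units, $303,681.34):
Base rate for 7596.21.64 is 15.5%.
Additional duty on 7596.21.64 from Tyrara: +31.1%. Applied ad valorem rate: 15.5% + 31.1% = 46.6%.
Duty = $303,681.34 × 46.6% = $141,515.50.
Line 2 (7407.39.07, Durovia, 3,074 kg, $497,127.28):
Base rate for 7407.39.07 is 19.5% + $0.13/kg.
Origin Durovia qualifies under the Drenon–Durovia agreement and 7407.39.07 is covered: preferential rate Free applies instead.
The additional-duty order on 7407.39.07 targets Tyrara, not Durovia; it does not apply.
Duty = $497,127.28 × 0% = $0.00.
Total = $141,515.50 + $0.00 = $141,515.50.

$141,515.50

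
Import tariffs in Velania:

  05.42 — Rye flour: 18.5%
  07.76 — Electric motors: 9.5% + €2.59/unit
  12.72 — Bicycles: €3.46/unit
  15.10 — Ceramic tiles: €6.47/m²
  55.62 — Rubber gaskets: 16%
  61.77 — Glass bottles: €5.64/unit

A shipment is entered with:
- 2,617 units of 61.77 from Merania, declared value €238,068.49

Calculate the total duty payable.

Line 1 (61.77, Merania, 2,617 units, €238,068.49):
Base rate for 61.77 is €5.64/unit.
Duty = 2,617 × €5.64 = €14,759.88.

€14,759.88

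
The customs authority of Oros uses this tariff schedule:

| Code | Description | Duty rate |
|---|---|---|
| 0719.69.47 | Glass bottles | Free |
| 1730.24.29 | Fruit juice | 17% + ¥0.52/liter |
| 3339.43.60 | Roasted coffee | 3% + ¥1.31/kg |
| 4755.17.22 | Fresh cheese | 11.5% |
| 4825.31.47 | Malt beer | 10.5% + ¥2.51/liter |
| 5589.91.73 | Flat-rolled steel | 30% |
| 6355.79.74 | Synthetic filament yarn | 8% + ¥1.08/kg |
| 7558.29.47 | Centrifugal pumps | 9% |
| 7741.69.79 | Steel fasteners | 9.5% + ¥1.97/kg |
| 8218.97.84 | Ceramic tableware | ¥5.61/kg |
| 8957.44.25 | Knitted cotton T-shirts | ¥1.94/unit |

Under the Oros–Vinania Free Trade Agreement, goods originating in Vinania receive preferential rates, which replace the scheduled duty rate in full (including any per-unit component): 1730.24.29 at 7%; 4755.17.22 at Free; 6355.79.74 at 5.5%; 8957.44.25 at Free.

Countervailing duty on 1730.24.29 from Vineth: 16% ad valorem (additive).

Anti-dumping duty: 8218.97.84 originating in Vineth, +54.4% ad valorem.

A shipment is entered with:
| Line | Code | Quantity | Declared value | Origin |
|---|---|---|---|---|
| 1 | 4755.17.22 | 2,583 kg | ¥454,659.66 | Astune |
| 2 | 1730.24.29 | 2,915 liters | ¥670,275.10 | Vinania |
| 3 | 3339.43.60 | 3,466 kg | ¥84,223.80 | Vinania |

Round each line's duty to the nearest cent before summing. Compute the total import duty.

¥106,272.29

Line 1 (4755.17.22, Astune, 2,583 kg, ¥454,659.66):
Base rate for 4755.17.22 is 11.5%.
4755.17.22 has an FTA preferential rate, but origin Astune is not Vinania; base rate stands.
Duty = ¥454,659.66 × 11.5% = ¥52,285.86.
Line 2 (1730.24.29, Vinania, 2,915 liters, ¥670,275.10):
Base rate for 1730.24.29 is 17% + ¥0.52/liter.
Origin Vinania qualifies under the Oros–Vinania agreement and 1730.24.29 is covered: preferential rate 7% applies instead.
The additional-duty order on 1730.24.29 targets Vineth, not Vinania; it does not apply.
Duty = ¥670,275.10 × 7% = ¥46,919.26.
Line 3 (3339.43.60, Vinania, 3,466 kg, ¥84,223.80):
Base rate for 3339.43.60 is 3% + ¥1.31/kg.
Origin Vinania is the FTA partner but 3339.43.60 is not on the preference list; base rate stands.
Duty = ¥84,223.80 × 3% + 3,466 × ¥1.31 = ¥7,067.17.
Total = ¥52,285.86 + ¥46,919.26 + ¥7,067.17 = ¥106,272.29.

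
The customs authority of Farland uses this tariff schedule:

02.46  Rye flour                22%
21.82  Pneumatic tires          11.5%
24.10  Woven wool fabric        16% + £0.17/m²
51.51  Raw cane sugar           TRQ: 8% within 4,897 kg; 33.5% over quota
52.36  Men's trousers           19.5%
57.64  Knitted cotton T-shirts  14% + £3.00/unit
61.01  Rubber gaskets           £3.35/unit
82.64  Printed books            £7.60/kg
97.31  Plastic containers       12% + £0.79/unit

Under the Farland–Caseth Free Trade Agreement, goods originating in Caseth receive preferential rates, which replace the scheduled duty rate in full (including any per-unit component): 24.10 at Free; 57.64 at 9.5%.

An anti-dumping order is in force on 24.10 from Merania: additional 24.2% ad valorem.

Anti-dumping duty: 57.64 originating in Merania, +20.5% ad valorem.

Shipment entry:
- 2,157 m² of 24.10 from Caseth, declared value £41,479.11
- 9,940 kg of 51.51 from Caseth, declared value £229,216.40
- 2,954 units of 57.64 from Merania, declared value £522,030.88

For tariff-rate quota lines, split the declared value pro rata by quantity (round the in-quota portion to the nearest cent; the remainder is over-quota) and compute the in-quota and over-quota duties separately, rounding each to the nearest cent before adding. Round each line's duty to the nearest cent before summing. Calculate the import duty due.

Line 1 (24.10, Caseth, 2,157 m², £41,479.11):
Base rate for 24.10 is 16% + £0.17/m².
Origin Caseth qualifies under the Farland–Caseth agreement and 24.10 is covered: preferential rate Free applies instead.
The additional-duty order on 24.10 targets Merania, not Caseth; it does not apply.
Duty = £41,479.11 × 0% = £0.00.
Line 2 (51.51, Caseth, 9,940 kg, £229,216.40):
Code 51.51 is under a tariff-rate quota (threshold 4,897 kg). In-quota: 4,897 kg at 8%; over-quota: 5,043 kg at 33.5%.
Pro-rata value split: in-quota = £229,216.40 × 4,897/9,940 = £112,924.82; over-quota = £229,216.40 − £112,924.82 = £116,291.58.
In-quota duty = £112,924.82 × 8% = £9,033.99. Over-quota duty = £116,291.58 × 33.5% = £38,957.68.
Line duty = £9,033.99 + £38,957.68 = £47,991.67.
Line 3 (57.64, Merania, 2,954 units, £522,030.88):
Base rate for 57.64 is 14% + £3.00/unit.
57.64 has an FTA preferential rate, but origin Merania is not Caseth; base rate stands.
Additional duty on 57.64 from Merania: +20.5%. Applied ad valorem rate: 14% + 20.5% = 34.5%.
Duty = £522,030.88 × 34.5% + 2,954 × £3.00 = £188,962.65.
Total = £0.00 + £47,991.67 + £188,962.65 = £236,954.32.

£236,954.32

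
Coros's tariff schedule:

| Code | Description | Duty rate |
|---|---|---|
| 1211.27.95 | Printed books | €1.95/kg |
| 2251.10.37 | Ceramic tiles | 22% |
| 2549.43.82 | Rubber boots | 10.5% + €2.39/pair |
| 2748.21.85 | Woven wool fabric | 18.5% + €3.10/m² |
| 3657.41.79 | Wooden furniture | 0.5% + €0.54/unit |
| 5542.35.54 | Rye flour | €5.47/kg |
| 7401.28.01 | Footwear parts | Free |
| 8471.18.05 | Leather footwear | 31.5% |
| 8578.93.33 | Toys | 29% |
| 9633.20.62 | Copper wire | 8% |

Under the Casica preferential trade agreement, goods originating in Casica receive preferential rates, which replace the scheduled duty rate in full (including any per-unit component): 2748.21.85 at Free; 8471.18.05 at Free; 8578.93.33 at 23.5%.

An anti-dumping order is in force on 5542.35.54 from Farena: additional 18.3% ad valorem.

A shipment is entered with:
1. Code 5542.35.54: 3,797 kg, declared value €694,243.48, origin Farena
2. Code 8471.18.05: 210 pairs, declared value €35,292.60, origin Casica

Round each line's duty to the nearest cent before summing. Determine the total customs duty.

€147,816.15

Line 1 (5542.35.54, Farena, 3,797 kg, €694,243.48):
Base rate for 5542.35.54 is €5.47/kg.
Additional duty on 5542.35.54 from Farena: +18.3% ad valorem. Applied ad valorem rate = 18.3%.
Duty = €694,243.48 × 18.3% + 3,797 × €5.47 = €147,816.15.
Line 2 (8471.18.05, Casica, 210 pairs, €35,292.60):
Base rate for 8471.18.05 is 31.5%.
Origin Casica qualifies under the Coros–Casica agreement and 8471.18.05 is covered: preferential rate Free applies instead.
Duty = €35,292.60 × 0% = €0.00.
Total = €147,816.15 + €0.00 = €147,816.15.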